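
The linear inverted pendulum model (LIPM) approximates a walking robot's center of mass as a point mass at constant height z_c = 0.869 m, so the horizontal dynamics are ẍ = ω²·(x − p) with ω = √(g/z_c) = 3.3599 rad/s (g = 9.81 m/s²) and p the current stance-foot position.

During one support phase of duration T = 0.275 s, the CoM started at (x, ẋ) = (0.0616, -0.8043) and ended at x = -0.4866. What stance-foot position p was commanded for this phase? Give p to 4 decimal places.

p = 0.7038

ωT = 3.3599·0.275 = 0.923973; cosh(ωT) = 1.458109, sinh(ωT) = 1.061170
x(T) = p + (x₀−p)·cosh(ωT) + (ẋ₀/ω)·sinh(ωT) ⇒ p·(1 − cosh) = x(T) − x₀·cosh − (ẋ₀/ω)·sinh
numerator   = -0.4866 − (0.0616)·1.458109 − (-0.8043/3.3599)·1.061170 = -0.322394
denominator = 1 − 1.458109 = -0.458109
p = -0.322394 / -0.458109 = 0.7038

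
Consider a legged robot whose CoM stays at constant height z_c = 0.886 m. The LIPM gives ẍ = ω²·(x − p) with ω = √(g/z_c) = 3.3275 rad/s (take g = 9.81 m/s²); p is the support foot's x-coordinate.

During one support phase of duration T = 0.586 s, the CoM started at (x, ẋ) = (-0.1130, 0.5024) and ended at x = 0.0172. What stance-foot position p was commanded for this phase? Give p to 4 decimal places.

p = 0.0377

ωT = 3.3275·0.586 = 1.949915; cosh(ωT) = 3.585188, sinh(ωT) = 3.442902
x(T) = p + (x₀−p)·cosh(ωT) + (ẋ₀/ω)·sinh(ωT) ⇒ p·(1 − cosh) = x(T) − x₀·cosh − (ẋ₀/ω)·sinh
numerator   = 0.0172 − (-0.1130)·3.585188 − (0.5024/3.3275)·3.442902 = -0.097498
denominator = 1 − 3.585188 = -2.585188
p = -0.097498 / -2.585188 = 0.0377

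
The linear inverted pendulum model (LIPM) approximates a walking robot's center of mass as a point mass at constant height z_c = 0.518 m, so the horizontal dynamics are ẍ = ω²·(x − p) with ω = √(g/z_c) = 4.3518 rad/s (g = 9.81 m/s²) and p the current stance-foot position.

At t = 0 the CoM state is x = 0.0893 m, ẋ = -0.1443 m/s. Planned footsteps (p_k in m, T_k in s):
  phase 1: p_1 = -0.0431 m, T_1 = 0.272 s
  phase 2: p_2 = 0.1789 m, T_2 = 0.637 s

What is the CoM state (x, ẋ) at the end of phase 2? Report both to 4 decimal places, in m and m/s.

x = 0.9904, ẋ = 3.5783

phase 1: p=-0.0431, T=0.272, ωT=1.183690, cosh=1.786275, sinh=1.480128; start (x,ẋ)=(0.089300, -0.144300) → end (x,ẋ)=(0.144324, 0.595058)
phase 2: p=0.1789, T=0.637, ωT=2.772097, cosh=8.027329, sinh=7.964799; start (x,ẋ)=(0.144324, 0.595058) → end (x,ẋ)=(0.990439, 3.578274)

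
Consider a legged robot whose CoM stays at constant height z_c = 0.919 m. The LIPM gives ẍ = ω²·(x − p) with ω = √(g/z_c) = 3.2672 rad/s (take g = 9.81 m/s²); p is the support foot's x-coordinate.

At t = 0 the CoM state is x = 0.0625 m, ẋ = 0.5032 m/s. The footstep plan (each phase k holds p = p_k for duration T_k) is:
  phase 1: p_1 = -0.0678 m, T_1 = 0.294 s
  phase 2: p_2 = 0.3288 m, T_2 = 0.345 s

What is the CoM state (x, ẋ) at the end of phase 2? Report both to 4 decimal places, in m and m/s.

phase 1: p=-0.0678, T=0.294, ωT=0.960557, cosh=1.497915, sinh=1.115236; start (x,ẋ)=(0.062500, 0.503200) → end (x,ẋ)=(0.299142, 1.228525)
phase 2: p=0.3288, T=0.345, ωT=1.127184, cosh=1.705448, sinh=1.381504; start (x,ẋ)=(0.299142, 1.228525) → end (x,ẋ)=(0.797690, 1.961320)

x = 0.7977, ẋ = 1.9613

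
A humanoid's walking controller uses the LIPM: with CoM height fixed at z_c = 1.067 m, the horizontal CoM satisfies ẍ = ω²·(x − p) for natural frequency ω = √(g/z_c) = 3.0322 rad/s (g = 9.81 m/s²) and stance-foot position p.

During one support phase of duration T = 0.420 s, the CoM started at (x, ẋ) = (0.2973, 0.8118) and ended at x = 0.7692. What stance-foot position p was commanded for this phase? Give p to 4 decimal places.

p = 0.2638

ωT = 3.0322·0.420 = 1.273524; cosh(ωT) = 1.926633, sinh(ωT) = 1.646790
x(T) = p + (x₀−p)·cosh(ωT) + (ẋ₀/ω)·sinh(ωT) ⇒ p·(1 − cosh) = x(T) − x₀·cosh − (ẋ₀/ω)·sinh
numerator   = 0.7692 − (0.2973)·1.926633 − (0.8118/3.0322)·1.646790 = -0.244477
denominator = 1 − 1.926633 = -0.926633
p = -0.244477 / -0.926633 = 0.2638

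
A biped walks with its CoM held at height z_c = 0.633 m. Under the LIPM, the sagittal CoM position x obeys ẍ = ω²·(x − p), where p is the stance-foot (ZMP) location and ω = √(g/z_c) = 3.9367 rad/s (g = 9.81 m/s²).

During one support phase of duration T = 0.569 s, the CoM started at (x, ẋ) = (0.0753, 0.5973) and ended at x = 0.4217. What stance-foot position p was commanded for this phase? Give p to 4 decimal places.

p = 0.1708

ωT = 3.9367·0.569 = 2.239982; cosh(ωT) = 4.749813, sinh(ωT) = 4.643352
x(T) = p + (x₀−p)·cosh(ωT) + (ẋ₀/ω)·sinh(ωT) ⇒ p·(1 − cosh) = x(T) − x₀·cosh − (ẋ₀/ω)·sinh
numerator   = 0.4217 − (0.0753)·4.749813 − (0.5973/3.9367)·4.643352 = -0.640478
denominator = 1 − 4.749813 = -3.749813
p = -0.640478 / -3.749813 = 0.1708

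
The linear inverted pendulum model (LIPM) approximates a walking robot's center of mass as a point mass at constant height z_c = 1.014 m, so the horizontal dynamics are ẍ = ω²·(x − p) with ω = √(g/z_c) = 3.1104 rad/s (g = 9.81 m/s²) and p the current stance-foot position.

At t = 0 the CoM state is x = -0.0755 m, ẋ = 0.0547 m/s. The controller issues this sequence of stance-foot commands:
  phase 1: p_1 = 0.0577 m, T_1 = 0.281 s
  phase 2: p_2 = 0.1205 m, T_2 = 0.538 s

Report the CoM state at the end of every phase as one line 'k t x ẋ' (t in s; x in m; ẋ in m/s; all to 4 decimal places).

phase 1: p=0.0577, T=0.281, ωT=0.874022, cosh=1.406901, sinh=0.989631; start (x,ẋ)=(-0.075500, 0.054700) → end (x,ẋ)=(-0.112295, -0.333052)
phase 2: p=0.1205, T=0.538, ωT=1.673395, cosh=2.758922, sinh=2.571313; start (x,ẋ)=(-0.112295, -0.333052) → end (x,ẋ)=(-0.797092, -2.780717)

1 0.2810 -0.1123 -0.3331
2 0.8190 -0.7971 -2.7807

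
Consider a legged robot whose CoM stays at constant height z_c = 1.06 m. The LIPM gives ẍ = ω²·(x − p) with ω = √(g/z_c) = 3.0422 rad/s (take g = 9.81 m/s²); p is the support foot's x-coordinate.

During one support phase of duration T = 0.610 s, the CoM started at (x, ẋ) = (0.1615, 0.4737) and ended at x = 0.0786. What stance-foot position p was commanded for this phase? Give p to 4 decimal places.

p = 0.4113

ωT = 3.0422·0.610 = 1.855742; cosh(ωT) = 3.276390, sinh(ωT) = 3.120053
x(T) = p + (x₀−p)·cosh(ωT) + (ẋ₀/ω)·sinh(ωT) ⇒ p·(1 − cosh) = x(T) − x₀·cosh − (ẋ₀/ω)·sinh
numerator   = 0.0786 − (0.1615)·3.276390 − (0.4737/3.0422)·3.120053 = -0.936359
denominator = 1 − 3.276390 = -2.276390
p = -0.936359 / -2.276390 = 0.4113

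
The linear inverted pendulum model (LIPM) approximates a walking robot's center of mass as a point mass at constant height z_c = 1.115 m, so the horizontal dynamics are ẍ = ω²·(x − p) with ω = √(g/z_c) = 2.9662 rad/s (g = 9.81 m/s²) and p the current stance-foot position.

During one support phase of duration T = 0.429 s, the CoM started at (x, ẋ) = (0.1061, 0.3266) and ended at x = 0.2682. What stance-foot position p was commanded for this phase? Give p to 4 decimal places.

ωT = 2.9662·0.429 = 1.272500; cosh(ωT) = 1.924948, sinh(ωT) = 1.644817
x(T) = p + (x₀−p)·cosh(ωT) + (ẋ₀/ω)·sinh(ωT) ⇒ p·(1 − cosh) = x(T) − x₀·cosh − (ẋ₀/ω)·sinh
numerator   = 0.2682 − (0.1061)·1.924948 − (0.3266/2.9662)·1.644817 = -0.117143
denominator = 1 − 1.924948 = -0.924948
p = -0.117143 / -0.924948 = 0.1266

p = 0.1266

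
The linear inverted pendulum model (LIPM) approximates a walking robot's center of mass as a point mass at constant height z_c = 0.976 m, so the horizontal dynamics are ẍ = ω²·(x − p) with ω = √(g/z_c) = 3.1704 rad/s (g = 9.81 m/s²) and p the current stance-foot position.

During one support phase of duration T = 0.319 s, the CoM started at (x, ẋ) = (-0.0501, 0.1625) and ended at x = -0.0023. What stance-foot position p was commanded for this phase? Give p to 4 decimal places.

ωT = 3.1704·0.319 = 1.011358; cosh(ωT) = 1.556528, sinh(ωT) = 1.192803
x(T) = p + (x₀−p)·cosh(ωT) + (ẋ₀/ω)·sinh(ωT) ⇒ p·(1 − cosh) = x(T) − x₀·cosh − (ẋ₀/ω)·sinh
numerator   = -0.0023 − (-0.0501)·1.556528 − (0.1625/3.1704)·1.192803 = 0.014544
denominator = 1 − 1.556528 = -0.556528
p = 0.014544 / -0.556528 = -0.0261

p = -0.0261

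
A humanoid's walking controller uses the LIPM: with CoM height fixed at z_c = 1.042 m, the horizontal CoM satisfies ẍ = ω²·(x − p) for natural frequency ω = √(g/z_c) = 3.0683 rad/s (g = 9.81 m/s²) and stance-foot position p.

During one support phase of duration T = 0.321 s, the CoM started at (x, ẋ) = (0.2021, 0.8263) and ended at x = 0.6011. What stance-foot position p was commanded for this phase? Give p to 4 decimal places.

p = 0.0332

ωT = 3.0683·0.321 = 0.984924; cosh(ωT) = 1.525538, sinh(ωT) = 1.152071
x(T) = p + (x₀−p)·cosh(ωT) + (ẋ₀/ω)·sinh(ωT) ⇒ p·(1 − cosh) = x(T) − x₀·cosh − (ẋ₀/ω)·sinh
numerator   = 0.6011 − (0.2021)·1.525538 − (0.8263/3.0683)·1.152071 = -0.017467
denominator = 1 − 1.525538 = -0.525538
p = -0.017467 / -0.525538 = 0.0332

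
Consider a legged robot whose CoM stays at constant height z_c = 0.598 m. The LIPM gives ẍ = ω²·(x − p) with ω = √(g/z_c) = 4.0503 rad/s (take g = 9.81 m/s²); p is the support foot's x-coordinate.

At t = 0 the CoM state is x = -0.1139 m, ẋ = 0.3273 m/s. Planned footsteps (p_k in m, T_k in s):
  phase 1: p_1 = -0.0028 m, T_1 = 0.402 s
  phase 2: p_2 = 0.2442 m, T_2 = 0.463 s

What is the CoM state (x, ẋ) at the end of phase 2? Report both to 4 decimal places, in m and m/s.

phase 1: p=-0.0028, T=0.402, ωT=1.628221, cosh=2.645540, sinh=2.449261; start (x,ẋ)=(-0.113900, 0.327300) → end (x,ẋ)=(-0.098798, -0.236254)
phase 2: p=0.2442, T=0.463, ωT=1.875289, cosh=3.338007, sinh=3.184696; start (x,ẋ)=(-0.098798, -0.236254) → end (x,ẋ)=(-1.086491, -5.212934)

x = -1.0865, ẋ = -5.2129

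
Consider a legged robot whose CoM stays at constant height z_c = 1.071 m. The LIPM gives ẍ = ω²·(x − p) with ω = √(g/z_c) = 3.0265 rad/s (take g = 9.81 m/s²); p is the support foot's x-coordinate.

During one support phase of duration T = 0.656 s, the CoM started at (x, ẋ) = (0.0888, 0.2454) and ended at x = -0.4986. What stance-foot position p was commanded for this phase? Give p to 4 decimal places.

ωT = 3.0265·0.656 = 1.985384; cosh(ωT) = 3.709585, sinh(ωT) = 3.572258
x(T) = p + (x₀−p)·cosh(ωT) + (ẋ₀/ω)·sinh(ωT) ⇒ p·(1 − cosh) = x(T) − x₀·cosh − (ẋ₀/ω)·sinh
numerator   = -0.4986 − (0.0888)·3.709585 − (0.2454/3.0265)·3.572258 = -1.117663
denominator = 1 − 3.709585 = -2.709585
p = -1.117663 / -2.709585 = 0.4125

p = 0.4125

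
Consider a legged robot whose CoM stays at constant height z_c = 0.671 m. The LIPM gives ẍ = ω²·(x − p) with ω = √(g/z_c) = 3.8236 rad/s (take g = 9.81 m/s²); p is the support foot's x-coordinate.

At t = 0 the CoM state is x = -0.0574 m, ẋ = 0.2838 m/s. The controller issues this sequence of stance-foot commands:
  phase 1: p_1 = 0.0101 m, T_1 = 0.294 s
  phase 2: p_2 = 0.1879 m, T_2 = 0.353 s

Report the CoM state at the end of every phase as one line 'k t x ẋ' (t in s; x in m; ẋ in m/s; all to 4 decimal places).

phase 1: p=0.0101, T=0.294, ωT=1.124138, cosh=1.701248, sinh=1.376316; start (x,ẋ)=(-0.057400, 0.283800) → end (x,ẋ)=(-0.002580, 0.127597)
phase 2: p=0.1879, T=0.353, ωT=1.349731, cosh=2.057849, sinh=1.798539; start (x,ẋ)=(-0.002580, 0.127597) → end (x,ẋ)=(-0.144059, -1.047333)

1 0.2940 -0.0026 0.1276
2 0.6470 -0.1441 -1.0473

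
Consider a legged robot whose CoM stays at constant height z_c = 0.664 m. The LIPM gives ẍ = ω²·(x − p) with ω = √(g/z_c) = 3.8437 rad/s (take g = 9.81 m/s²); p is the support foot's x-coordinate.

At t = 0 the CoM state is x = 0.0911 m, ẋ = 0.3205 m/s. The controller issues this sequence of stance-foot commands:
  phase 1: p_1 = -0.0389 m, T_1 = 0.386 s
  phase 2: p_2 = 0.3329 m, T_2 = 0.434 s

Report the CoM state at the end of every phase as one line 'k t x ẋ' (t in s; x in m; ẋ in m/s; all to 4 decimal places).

1 0.3860 0.4368 1.7878
2 0.8200 1.8074 5.9296

phase 1: p=-0.0389, T=0.386, ωT=1.483668, cosh=2.317947, sinh=2.091143; start (x,ẋ)=(0.091100, 0.320500) → end (x,ẋ)=(0.436799, 1.787806)
phase 2: p=0.3329, T=0.434, ωT=1.668166, cosh=2.745513, sinh=2.556920; start (x,ẋ)=(0.436799, 1.787806) → end (x,ẋ)=(1.807448, 5.929570)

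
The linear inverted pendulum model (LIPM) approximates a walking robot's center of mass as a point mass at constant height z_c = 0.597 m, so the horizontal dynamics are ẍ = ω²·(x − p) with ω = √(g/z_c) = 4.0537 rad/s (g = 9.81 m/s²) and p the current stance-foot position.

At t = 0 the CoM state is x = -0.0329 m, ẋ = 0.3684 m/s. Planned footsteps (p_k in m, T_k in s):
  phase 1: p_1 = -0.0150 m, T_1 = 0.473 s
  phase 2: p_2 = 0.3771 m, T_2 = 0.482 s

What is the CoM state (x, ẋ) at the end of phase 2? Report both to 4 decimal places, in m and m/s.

phase 1: p=-0.0150, T=0.473, ωT=1.917400, cosh=3.475118, sinh=3.328130; start (x,ẋ)=(-0.032900, 0.368400) → end (x,ẋ)=(0.225256, 1.038740)
phase 2: p=0.3771, T=0.482, ωT=1.953883, cosh=3.598879, sinh=3.457157; start (x,ẋ)=(0.225256, 1.038740) → end (x,ẋ)=(0.716509, 1.610312)

x = 0.7165, ẋ = 1.6103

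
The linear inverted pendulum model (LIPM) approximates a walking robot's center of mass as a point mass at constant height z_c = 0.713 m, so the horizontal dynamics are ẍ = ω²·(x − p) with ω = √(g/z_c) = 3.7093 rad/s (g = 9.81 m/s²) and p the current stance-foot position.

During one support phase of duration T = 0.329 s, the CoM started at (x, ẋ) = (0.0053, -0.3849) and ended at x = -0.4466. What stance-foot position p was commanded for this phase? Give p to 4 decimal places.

p = 0.3515

ωT = 3.7093·0.329 = 1.220360; cosh(ωT) = 1.841765, sinh(ωT) = 1.546641
x(T) = p + (x₀−p)·cosh(ωT) + (ẋ₀/ω)·sinh(ωT) ⇒ p·(1 − cosh) = x(T) − x₀·cosh − (ẋ₀/ω)·sinh
numerator   = -0.4466 − (0.0053)·1.841765 − (-0.3849/3.7093)·1.546641 = -0.295872
denominator = 1 − 1.841765 = -0.841765
p = -0.295872 / -0.841765 = 0.3515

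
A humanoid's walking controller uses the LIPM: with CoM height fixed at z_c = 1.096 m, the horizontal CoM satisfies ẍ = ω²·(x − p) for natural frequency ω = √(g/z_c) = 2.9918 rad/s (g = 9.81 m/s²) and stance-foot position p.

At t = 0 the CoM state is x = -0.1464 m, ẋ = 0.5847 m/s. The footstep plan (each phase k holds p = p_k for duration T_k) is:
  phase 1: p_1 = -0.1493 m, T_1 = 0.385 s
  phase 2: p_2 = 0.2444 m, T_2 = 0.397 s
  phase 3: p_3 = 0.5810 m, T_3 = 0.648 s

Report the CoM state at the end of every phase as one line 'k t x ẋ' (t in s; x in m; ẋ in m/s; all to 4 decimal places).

phase 1: p=-0.1493, T=0.385, ωT=1.151843, cosh=1.740036, sinh=1.423983; start (x,ẋ)=(-0.146400, 0.584700) → end (x,ẋ)=(0.134041, 1.029754)
phase 2: p=0.2444, T=0.397, ωT=1.187745, cosh=1.792292, sinh=1.487384; start (x,ẋ)=(0.134041, 1.029754) → end (x,ẋ)=(0.558550, 1.354527)
phase 3: p=0.5810, T=0.648, ωT=1.938686, cosh=3.546754, sinh=3.402862; start (x,ẋ)=(0.558550, 1.354527) → end (x,ẋ)=(2.042010, 4.575621)

1 0.3850 0.1340 1.0298
2 0.7820 0.5586 1.3545
3 1.4300 2.0420 4.5756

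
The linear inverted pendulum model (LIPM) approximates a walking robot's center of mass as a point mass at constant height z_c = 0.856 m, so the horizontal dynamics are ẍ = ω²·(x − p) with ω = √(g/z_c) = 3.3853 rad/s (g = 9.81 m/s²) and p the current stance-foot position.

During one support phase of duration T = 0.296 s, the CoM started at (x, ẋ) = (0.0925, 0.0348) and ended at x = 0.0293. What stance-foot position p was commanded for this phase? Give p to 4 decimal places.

p = 0.2306

ωT = 3.3853·0.296 = 1.002049; cosh(ωT) = 1.545492, sinh(ωT) = 1.178365
x(T) = p + (x₀−p)·cosh(ωT) + (ẋ₀/ω)·sinh(ωT) ⇒ p·(1 − cosh) = x(T) − x₀·cosh − (ẋ₀/ω)·sinh
numerator   = 0.0293 − (0.0925)·1.545492 − (0.0348/3.3853)·1.178365 = -0.125771
denominator = 1 − 1.545492 = -0.545492
p = -0.125771 / -0.545492 = 0.2306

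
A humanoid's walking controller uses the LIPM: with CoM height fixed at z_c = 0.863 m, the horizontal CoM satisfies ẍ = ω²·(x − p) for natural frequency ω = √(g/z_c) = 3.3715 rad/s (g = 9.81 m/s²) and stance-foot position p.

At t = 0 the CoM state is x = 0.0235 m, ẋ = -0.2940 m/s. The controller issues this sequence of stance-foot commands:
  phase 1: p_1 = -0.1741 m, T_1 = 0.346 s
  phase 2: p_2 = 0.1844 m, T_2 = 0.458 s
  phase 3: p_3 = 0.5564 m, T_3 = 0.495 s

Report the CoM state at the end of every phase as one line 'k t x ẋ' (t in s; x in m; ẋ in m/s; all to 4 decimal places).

phase 1: p=-0.1741, T=0.346, ωT=1.166539, cosh=1.761152, sinh=1.449709; start (x,ẋ)=(0.023500, -0.294000) → end (x,ẋ)=(0.047487, 0.448030)
phase 2: p=0.1844, T=0.458, ωT=1.544147, cosh=2.448734, sinh=2.235240; start (x,ẋ)=(0.047487, 0.448030) → end (x,ẋ)=(0.146171, 0.065312)
phase 3: p=0.5564, T=0.495, ωT=1.668893, cosh=2.747372, sinh=2.558916; start (x,ẋ)=(0.146171, 0.065312) → end (x,ẋ)=(-0.521081, -3.359769)

1 0.3460 0.0475 0.4480
2 0.8040 0.1462 0.0653
3 1.2990 -0.5211 -3.3598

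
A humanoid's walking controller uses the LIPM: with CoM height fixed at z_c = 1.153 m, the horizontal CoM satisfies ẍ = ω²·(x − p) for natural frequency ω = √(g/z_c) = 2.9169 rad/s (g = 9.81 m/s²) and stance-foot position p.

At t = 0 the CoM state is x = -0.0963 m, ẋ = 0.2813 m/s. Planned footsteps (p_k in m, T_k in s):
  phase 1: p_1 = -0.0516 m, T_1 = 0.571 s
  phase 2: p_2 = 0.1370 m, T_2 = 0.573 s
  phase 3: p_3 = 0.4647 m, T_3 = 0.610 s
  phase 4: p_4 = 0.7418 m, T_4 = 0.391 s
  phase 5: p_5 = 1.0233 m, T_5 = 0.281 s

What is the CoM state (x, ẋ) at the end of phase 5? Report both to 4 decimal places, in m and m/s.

x = 2.2548, ẋ = 4.0934

phase 1: p=-0.0516, T=0.571, ωT=1.665550, cosh=2.738834, sinh=2.549747; start (x,ẋ)=(-0.096300, 0.281300) → end (x,ẋ)=(0.071867, 0.437984)
phase 2: p=0.1370, T=0.573, ωT=1.671384, cosh=2.753755, sinh=2.565768; start (x,ẋ)=(0.071867, 0.437984) → end (x,ẋ)=(0.342899, 0.718637)
phase 3: p=0.4647, T=0.610, ωT=1.779309, cosh=3.047258, sinh=2.878503; start (x,ẋ)=(0.342899, 0.718637) → end (x,ẋ)=(0.802718, 1.167192)
phase 4: p=0.7418, T=0.391, ωT=1.140508, cosh=1.724007, sinh=1.404350; start (x,ẋ)=(0.802718, 1.167192) → end (x,ẋ)=(1.408771, 2.261787)
phase 5: p=1.0233, T=0.281, ωT=0.819649, cosh=1.355145, sinh=0.914558; start (x,ẋ)=(1.408771, 2.261787) → end (x,ẋ)=(2.254824, 4.093359)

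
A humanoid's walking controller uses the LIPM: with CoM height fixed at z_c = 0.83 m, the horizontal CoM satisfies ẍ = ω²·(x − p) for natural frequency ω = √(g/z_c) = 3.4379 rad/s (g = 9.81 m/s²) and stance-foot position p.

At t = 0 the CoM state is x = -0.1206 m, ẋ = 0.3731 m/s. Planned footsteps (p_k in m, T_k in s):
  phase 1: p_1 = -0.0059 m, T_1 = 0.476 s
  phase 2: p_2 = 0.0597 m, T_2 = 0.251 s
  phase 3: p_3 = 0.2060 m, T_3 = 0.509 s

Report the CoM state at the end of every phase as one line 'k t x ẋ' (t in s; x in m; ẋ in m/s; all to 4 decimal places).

1 0.4760 -0.0435 0.0202
2 0.7270 -0.0786 -0.3174
3 1.2360 -0.8952 -3.6709

phase 1: p=-0.0059, T=0.476, ωT=1.636440, cosh=2.665762, sinh=2.471090; start (x,ẋ)=(-0.120600, 0.373100) → end (x,ẋ)=(-0.043486, 0.020178)
phase 2: p=0.0597, T=0.251, ωT=0.862913, cosh=1.395993, sinh=0.974062; start (x,ẋ)=(-0.043486, 0.020178) → end (x,ẋ)=(-0.078631, -0.317375)
phase 3: p=0.2060, T=0.509, ωT=1.749891, cosh=2.963884, sinh=2.790092; start (x,ẋ)=(-0.078631, -0.317375) → end (x,ẋ)=(-0.895184, -3.670855)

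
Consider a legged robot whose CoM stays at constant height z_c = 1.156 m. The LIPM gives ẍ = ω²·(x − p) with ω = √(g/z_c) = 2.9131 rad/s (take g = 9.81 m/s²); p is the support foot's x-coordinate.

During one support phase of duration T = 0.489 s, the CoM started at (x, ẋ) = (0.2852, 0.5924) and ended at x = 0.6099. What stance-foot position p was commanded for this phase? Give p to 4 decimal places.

p = 0.3464

ωT = 2.9131·0.489 = 1.424506; cosh(ωT) = 2.198216, sinh(ωT) = 1.957588
x(T) = p + (x₀−p)·cosh(ωT) + (ẋ₀/ω)·sinh(ωT) ⇒ p·(1 − cosh) = x(T) − x₀·cosh − (ẋ₀/ω)·sinh
numerator   = 0.6099 − (0.2852)·2.198216 − (0.5924/2.9131)·1.957588 = -0.415121
denominator = 1 − 2.198216 = -1.198216
p = -0.415121 / -1.198216 = 0.3464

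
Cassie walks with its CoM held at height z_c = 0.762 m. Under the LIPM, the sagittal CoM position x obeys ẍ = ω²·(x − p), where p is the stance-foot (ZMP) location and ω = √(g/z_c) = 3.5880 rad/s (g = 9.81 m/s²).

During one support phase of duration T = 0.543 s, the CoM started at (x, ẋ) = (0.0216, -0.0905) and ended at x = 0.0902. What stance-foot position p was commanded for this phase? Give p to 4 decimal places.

p = -0.0386

ωT = 3.5880·0.543 = 1.948284; cosh(ωT) = 3.579578, sinh(ωT) = 3.437059
x(T) = p + (x₀−p)·cosh(ωT) + (ẋ₀/ω)·sinh(ωT) ⇒ p·(1 − cosh) = x(T) − x₀·cosh − (ẋ₀/ω)·sinh
numerator   = 0.0902 − (0.0216)·3.579578 − (-0.0905/3.5880)·3.437059 = 0.099574
denominator = 1 − 3.579578 = -2.579578
p = 0.099574 / -2.579578 = -0.0386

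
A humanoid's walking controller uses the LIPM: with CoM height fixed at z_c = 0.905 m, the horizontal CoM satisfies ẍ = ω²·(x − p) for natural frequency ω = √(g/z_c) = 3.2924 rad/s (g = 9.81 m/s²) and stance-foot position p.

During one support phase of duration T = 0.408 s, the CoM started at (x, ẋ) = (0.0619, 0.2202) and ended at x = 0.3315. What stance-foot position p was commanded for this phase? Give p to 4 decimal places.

p = -0.0816

ωT = 3.2924·0.408 = 1.343299; cosh(ωT) = 2.046324, sinh(ωT) = 1.785340
x(T) = p + (x₀−p)·cosh(ωT) + (ẋ₀/ω)·sinh(ωT) ⇒ p·(1 − cosh) = x(T) − x₀·cosh − (ẋ₀/ω)·sinh
numerator   = 0.3315 − (0.0619)·2.046324 − (0.2202/3.2924)·1.785340 = 0.085427
denominator = 1 − 2.046324 = -1.046324
p = 0.085427 / -1.046324 = -0.0816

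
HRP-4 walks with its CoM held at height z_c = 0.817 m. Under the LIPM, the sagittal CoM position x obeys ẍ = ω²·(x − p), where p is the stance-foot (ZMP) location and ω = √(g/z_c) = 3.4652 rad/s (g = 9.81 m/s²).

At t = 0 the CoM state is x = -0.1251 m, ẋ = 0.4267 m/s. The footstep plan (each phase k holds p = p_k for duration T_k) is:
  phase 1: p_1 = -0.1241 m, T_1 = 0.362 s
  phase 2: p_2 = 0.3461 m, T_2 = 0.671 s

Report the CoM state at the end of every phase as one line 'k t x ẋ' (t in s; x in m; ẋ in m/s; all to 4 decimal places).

phase 1: p=-0.1241, T=0.362, ωT=1.254402, cosh=1.895494, sinh=1.610248; start (x,ẋ)=(-0.125100, 0.426700) → end (x,ẋ)=(0.072288, 0.803228)
phase 2: p=0.3461, T=0.671, ωT=2.325149, cosh=5.162987, sinh=5.065219; start (x,ẋ)=(0.072288, 0.803228) → end (x,ẋ)=(0.106523, -0.658888)

1 0.3620 0.0723 0.8032
2 1.0330 0.1065 -0.6589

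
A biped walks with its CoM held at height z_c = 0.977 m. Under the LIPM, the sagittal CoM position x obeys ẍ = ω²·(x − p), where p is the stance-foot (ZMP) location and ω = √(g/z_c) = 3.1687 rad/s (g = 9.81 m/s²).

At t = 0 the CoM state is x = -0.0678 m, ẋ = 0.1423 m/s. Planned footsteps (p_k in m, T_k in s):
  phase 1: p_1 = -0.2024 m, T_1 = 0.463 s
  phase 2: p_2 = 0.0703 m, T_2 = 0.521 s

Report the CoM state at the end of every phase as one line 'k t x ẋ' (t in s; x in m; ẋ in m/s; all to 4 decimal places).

1 0.4630 0.1972 1.2006
2 0.9840 1.3641 4.2528

phase 1: p=-0.2024, T=0.463, ωT=1.467108, cosh=2.283634, sinh=2.053042; start (x,ẋ)=(-0.067800, 0.142300) → end (x,ẋ)=(0.197175, 1.200598)
phase 2: p=0.0703, T=0.521, ωT=1.650893, cosh=2.701754, sinh=2.509876; start (x,ẋ)=(0.197175, 1.200598) → end (x,ẋ)=(1.364060, 4.252764)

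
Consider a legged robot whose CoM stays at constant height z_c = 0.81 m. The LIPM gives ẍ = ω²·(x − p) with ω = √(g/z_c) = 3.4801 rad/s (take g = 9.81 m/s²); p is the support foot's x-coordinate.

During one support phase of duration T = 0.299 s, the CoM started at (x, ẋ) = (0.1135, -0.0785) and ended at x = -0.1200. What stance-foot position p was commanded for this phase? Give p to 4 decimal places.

ωT = 3.4801·0.299 = 1.040550; cosh(ωT) = 1.592017, sinh(ωT) = 1.238756
x(T) = p + (x₀−p)·cosh(ωT) + (ẋ₀/ω)·sinh(ωT) ⇒ p·(1 − cosh) = x(T) − x₀·cosh − (ẋ₀/ω)·sinh
numerator   = -0.1200 − (0.1135)·1.592017 − (-0.0785/3.4801)·1.238756 = -0.272751
denominator = 1 − 1.592017 = -0.592017
p = -0.272751 / -0.592017 = 0.4607

p = 0.4607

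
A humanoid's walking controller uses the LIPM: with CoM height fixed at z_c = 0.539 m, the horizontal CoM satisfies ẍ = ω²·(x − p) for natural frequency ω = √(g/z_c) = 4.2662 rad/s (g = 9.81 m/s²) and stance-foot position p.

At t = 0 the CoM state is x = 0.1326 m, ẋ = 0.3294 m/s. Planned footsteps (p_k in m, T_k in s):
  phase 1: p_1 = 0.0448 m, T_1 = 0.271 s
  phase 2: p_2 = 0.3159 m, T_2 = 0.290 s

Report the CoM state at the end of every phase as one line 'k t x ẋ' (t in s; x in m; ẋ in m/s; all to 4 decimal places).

1 0.2710 0.3086 1.1114
2 0.5610 0.7134 2.0273

phase 1: p=0.0448, T=0.271, ωT=1.156140, cosh=1.746172, sinh=1.431473; start (x,ẋ)=(0.132600, 0.329400) → end (x,ẋ)=(0.308640, 1.111379)
phase 2: p=0.3159, T=0.290, ωT=1.237198, cosh=1.868070, sinh=1.577874; start (x,ẋ)=(0.308640, 1.111379) → end (x,ẋ)=(0.713387, 2.027264)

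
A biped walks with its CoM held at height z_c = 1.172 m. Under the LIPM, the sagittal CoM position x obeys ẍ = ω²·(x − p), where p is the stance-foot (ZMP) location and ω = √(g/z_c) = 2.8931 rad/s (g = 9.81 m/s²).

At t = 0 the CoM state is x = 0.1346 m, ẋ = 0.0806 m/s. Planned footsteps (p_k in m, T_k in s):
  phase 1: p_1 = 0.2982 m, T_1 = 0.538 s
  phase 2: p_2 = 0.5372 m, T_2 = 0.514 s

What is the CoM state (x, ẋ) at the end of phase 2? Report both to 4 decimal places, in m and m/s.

x = -1.4469, ẋ = -5.5576

phase 1: p=0.2982, T=0.538, ωT=1.556488, cosh=2.476506, sinh=2.265631; start (x,ẋ)=(0.134600, 0.080600) → end (x,ẋ)=(-0.043837, -0.872742)
phase 2: p=0.5372, T=0.514, ωT=1.487053, cosh=2.325039, sinh=2.099001; start (x,ẋ)=(-0.043837, -0.872742) → end (x,ẋ)=(-1.446926, -5.557578)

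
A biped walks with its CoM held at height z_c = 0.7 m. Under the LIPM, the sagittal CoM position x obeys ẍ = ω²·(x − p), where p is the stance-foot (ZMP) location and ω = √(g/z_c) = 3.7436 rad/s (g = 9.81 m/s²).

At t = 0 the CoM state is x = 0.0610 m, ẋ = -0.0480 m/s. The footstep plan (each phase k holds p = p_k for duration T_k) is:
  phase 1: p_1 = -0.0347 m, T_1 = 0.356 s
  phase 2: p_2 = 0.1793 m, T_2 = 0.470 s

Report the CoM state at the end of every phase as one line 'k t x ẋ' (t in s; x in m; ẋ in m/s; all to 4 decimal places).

phase 1: p=-0.0347, T=0.356, ωT=1.332722, cosh=2.027553, sinh=1.763795; start (x,ẋ)=(0.061000, -0.048000) → end (x,ẋ)=(0.136722, 0.534579)
phase 2: p=0.1793, T=0.470, ωT=1.759492, cosh=2.990809, sinh=2.818677; start (x,ẋ)=(0.136722, 0.534579) → end (x,ẋ)=(0.454458, 1.149537)

1 0.3560 0.1367 0.5346
2 0.8260 0.4545 1.1495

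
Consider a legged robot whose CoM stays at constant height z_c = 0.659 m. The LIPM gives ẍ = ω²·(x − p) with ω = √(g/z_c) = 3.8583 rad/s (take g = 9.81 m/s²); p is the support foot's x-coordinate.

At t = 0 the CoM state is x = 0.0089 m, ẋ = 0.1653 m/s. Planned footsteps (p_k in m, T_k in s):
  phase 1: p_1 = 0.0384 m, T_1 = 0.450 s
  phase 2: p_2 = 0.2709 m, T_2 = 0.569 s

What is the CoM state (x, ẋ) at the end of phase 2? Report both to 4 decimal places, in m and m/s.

x = -0.4469, ẋ = -2.6642

phase 1: p=0.0384, T=0.450, ωT=1.736235, cosh=2.926058, sinh=2.749875; start (x,ẋ)=(0.008900, 0.165300) → end (x,ẋ)=(0.069893, 0.170687)
phase 2: p=0.2709, T=0.569, ωT=2.195373, cosh=4.547333, sinh=4.436016; start (x,ẋ)=(0.069893, 0.170687) → end (x,ẋ)=(-0.446899, -2.664154)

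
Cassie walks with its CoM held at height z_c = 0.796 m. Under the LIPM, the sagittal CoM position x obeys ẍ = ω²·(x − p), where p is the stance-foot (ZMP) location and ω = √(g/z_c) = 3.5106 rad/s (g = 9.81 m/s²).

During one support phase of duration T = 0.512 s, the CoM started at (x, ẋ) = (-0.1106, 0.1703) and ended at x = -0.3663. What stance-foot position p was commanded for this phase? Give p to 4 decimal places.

ωT = 3.5106·0.512 = 1.797427; cosh(ωT) = 3.099914, sinh(ωT) = 2.934189
x(T) = p + (x₀−p)·cosh(ωT) + (ẋ₀/ω)·sinh(ωT) ⇒ p·(1 − cosh) = x(T) − x₀·cosh − (ẋ₀/ω)·sinh
numerator   = -0.3663 − (-0.1106)·3.099914 − (0.1703/3.5106)·2.934189 = -0.165788
denominator = 1 − 3.099914 = -2.099914
p = -0.165788 / -2.099914 = 0.0789

p = 0.0789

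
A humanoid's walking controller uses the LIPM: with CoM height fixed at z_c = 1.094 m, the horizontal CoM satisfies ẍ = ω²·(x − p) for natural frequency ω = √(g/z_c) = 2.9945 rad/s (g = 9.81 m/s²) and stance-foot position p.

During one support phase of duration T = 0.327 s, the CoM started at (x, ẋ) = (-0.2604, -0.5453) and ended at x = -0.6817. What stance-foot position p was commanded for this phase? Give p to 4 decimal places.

ωT = 2.9945·0.327 = 0.979202; cosh(ωT) = 1.518970, sinh(ωT) = 1.143359
x(T) = p + (x₀−p)·cosh(ωT) + (ẋ₀/ω)·sinh(ωT) ⇒ p·(1 − cosh) = x(T) − x₀·cosh − (ẋ₀/ω)·sinh
numerator   = -0.6817 − (-0.2604)·1.518970 − (-0.5453/2.9945)·1.143359 = -0.077954
denominator = 1 − 1.518970 = -0.518970
p = -0.077954 / -0.518970 = 0.1502

p = 0.1502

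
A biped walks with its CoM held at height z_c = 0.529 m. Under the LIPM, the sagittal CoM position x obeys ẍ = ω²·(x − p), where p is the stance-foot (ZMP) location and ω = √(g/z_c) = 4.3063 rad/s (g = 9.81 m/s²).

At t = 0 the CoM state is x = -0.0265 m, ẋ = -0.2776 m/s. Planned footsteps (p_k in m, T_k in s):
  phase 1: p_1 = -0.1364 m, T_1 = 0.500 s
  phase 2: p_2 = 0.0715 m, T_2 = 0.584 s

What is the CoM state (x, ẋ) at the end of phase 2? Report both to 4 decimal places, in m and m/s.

x = 1.1978, ẋ = 4.9154

phase 1: p=-0.1364, T=0.500, ωT=2.153150, cosh=4.364031, sinh=4.247913; start (x,ẋ)=(-0.026500, -0.277600) → end (x,ẋ)=(0.069371, 0.798922)
phase 2: p=0.0715, T=0.584, ωT=2.514879, cosh=6.222994, sinh=6.142121; start (x,ẋ)=(0.069371, 0.798922) → end (x,ẋ)=(1.197762, 4.915373)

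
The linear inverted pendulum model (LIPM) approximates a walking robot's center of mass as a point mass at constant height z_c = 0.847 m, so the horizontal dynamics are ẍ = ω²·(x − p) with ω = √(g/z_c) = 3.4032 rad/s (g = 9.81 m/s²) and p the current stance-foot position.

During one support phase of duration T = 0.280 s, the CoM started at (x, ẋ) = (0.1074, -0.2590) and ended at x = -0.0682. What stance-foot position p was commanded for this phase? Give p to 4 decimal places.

ωT = 3.4032·0.280 = 0.952896; cosh(ωT) = 1.489416, sinh(ωT) = 1.103793
x(T) = p + (x₀−p)·cosh(ωT) + (ẋ₀/ω)·sinh(ωT) ⇒ p·(1 − cosh) = x(T) − x₀·cosh − (ẋ₀/ω)·sinh
numerator   = -0.0682 − (0.1074)·1.489416 − (-0.2590/3.4032)·1.103793 = -0.144159
denominator = 1 − 1.489416 = -0.489416
p = -0.144159 / -0.489416 = 0.2946

p = 0.2946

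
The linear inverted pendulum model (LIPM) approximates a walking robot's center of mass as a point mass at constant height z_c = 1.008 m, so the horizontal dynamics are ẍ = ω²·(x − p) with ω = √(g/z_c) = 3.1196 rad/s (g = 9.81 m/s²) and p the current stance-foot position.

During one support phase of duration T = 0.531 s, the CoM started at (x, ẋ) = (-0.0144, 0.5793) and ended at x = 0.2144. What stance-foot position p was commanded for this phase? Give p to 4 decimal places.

ωT = 3.1196·0.531 = 1.656508; cosh(ωT) = 2.715890, sinh(ωT) = 2.525086
x(T) = p + (x₀−p)·cosh(ωT) + (ẋ₀/ω)·sinh(ωT) ⇒ p·(1 − cosh) = x(T) − x₀·cosh − (ẋ₀/ω)·sinh
numerator   = 0.2144 − (-0.0144)·2.715890 − (0.5793/3.1196)·2.525086 = -0.215392
denominator = 1 − 2.715890 = -1.715890
p = -0.215392 / -1.715890 = 0.1255

p = 0.1255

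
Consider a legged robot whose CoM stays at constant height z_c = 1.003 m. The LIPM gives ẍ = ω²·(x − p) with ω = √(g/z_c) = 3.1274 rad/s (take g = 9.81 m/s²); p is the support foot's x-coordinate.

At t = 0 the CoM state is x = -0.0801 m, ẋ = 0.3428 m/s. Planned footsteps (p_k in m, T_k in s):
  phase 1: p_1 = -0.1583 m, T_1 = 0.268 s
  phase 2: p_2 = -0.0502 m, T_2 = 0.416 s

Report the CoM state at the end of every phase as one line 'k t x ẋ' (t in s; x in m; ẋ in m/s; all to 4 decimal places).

1 0.2680 0.0520 0.7003
2 0.6840 0.5322 1.9249

phase 1: p=-0.1583, T=0.268, ωT=0.838143, cosh=1.372291, sinh=0.939779; start (x,ẋ)=(-0.080100, 0.342800) → end (x,ẋ)=(0.052024, 0.700256)
phase 2: p=-0.0502, T=0.416, ωT=1.300998, cosh=1.972611, sinh=1.700351; start (x,ẋ)=(0.052024, 0.700256) → end (x,ẋ)=(0.532174, 1.924928)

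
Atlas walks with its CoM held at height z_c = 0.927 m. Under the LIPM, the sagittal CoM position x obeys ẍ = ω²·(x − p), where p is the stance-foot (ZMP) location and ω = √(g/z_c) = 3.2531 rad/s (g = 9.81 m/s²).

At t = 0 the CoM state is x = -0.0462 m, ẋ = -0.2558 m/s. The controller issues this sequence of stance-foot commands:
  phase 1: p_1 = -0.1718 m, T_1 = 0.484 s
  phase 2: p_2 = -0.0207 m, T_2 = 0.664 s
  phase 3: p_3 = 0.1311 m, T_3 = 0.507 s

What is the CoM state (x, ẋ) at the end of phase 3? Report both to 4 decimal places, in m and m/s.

x = 1.4277, ẋ = 4.3206

phase 1: p=-0.1718, T=0.484, ωT=1.574500, cosh=2.517720, sinh=2.310609; start (x,ẋ)=(-0.046200, -0.255800) → end (x,ẋ)=(-0.037264, 0.300057)
phase 2: p=-0.0207, T=0.664, ωT=2.160058, cosh=4.393481, sinh=4.278163; start (x,ẋ)=(-0.037264, 0.300057) → end (x,ẋ)=(0.301134, 1.087774)
phase 3: p=0.1311, T=0.507, ωT=1.649322, cosh=2.697815, sinh=2.505634; start (x,ẋ)=(0.301134, 1.087774) → end (x,ẋ)=(1.427656, 4.320573)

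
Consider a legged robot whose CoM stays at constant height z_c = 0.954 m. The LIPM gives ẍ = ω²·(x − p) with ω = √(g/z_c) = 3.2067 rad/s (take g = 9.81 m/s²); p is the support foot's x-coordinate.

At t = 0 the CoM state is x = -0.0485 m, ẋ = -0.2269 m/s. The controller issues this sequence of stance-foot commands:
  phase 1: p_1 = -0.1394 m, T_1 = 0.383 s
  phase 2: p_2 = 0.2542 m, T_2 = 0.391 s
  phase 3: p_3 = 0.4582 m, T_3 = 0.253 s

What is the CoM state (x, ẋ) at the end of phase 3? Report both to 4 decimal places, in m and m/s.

x = -1.1194, ẋ = -4.6276

phase 1: p=-0.1394, T=0.383, ωT=1.228166, cosh=1.853895, sinh=1.561066; start (x,ẋ)=(-0.048500, -0.226900) → end (x,ẋ)=(-0.081339, 0.034385)
phase 2: p=0.2542, T=0.391, ωT=1.253820, cosh=1.894557, sinh=1.609144; start (x,ẋ)=(-0.081339, 0.034385) → end (x,ẋ)=(-0.364243, -1.666251)
phase 3: p=0.4582, T=0.253, ωT=0.811295, cosh=1.347552, sinh=0.903269; start (x,ẋ)=(-0.364243, -1.666251) → end (x,ẋ)=(-1.119437, -4.627578)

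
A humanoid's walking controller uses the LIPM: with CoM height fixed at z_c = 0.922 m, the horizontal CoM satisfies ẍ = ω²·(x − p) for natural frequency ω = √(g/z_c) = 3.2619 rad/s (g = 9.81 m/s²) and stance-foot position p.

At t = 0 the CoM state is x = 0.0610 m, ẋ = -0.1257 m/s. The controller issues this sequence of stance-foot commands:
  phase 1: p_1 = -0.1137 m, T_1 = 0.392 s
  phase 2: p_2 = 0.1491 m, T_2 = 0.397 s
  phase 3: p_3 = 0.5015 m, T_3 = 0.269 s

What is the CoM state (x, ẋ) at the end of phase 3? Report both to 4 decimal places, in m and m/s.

phase 1: p=-0.1137, T=0.392, ωT=1.278665, cosh=1.935125, sinh=1.656716; start (x,ẋ)=(0.061000, -0.125700) → end (x,ẋ)=(0.160523, 0.700841)
phase 2: p=0.1491, T=0.397, ωT=1.294974, cosh=1.962404, sinh=1.688499; start (x,ẋ)=(0.160523, 0.700841) → end (x,ẋ)=(0.534302, 1.438249)
phase 3: p=0.5015, T=0.269, ωT=0.877451, cosh=1.410302, sinh=0.994460; start (x,ẋ)=(0.534302, 1.438249) → end (x,ẋ)=(0.986243, 2.134771)

x = 0.9862, ẋ = 2.1348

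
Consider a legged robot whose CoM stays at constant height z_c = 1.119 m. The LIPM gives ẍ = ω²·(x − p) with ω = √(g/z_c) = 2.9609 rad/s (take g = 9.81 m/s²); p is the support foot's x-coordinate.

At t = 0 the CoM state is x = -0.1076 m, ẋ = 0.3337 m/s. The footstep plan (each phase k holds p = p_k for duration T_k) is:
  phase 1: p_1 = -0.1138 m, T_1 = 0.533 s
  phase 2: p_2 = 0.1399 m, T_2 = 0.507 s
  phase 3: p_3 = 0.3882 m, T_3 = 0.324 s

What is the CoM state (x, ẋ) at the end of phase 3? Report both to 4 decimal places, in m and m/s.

phase 1: p=-0.1138, T=0.533, ωT=1.578160, cosh=2.526192, sinh=2.319837; start (x,ẋ)=(-0.107600, 0.333700) → end (x,ẋ)=(0.163313, 0.885577)
phase 2: p=0.1399, T=0.507, ωT=1.501176, cosh=2.354916, sinh=2.132048; start (x,ẋ)=(0.163313, 0.885577) → end (x,ẋ)=(0.832711, 2.233262)
phase 3: p=0.3882, T=0.324, ωT=0.959332, cosh=1.496550, sinh=1.113401; start (x,ẋ)=(0.832711, 2.233262) → end (x,ẋ)=(1.893217, 4.807595)

x = 1.8932, ẋ = 4.8076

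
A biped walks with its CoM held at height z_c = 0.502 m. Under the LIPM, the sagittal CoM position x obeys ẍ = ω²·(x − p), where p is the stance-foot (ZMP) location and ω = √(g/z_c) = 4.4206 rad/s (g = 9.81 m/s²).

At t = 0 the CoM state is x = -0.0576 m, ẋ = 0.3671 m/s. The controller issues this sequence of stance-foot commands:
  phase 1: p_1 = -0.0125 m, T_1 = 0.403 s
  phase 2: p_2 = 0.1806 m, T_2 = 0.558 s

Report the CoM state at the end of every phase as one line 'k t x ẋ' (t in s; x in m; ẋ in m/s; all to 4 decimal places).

phase 1: p=-0.0125, T=0.403, ωT=1.781502, cosh=3.053577, sinh=2.885192; start (x,ẋ)=(-0.057600, 0.367100) → end (x,ẋ)=(0.089379, 0.545750)
phase 2: p=0.1806, T=0.558, ωT=2.466695, cosh=5.934150, sinh=5.849285; start (x,ẋ)=(0.089379, 0.545750) → end (x,ẋ)=(0.361409, 0.879823)

1 0.4030 0.0894 0.5458
2 0.9610 0.3614 0.8798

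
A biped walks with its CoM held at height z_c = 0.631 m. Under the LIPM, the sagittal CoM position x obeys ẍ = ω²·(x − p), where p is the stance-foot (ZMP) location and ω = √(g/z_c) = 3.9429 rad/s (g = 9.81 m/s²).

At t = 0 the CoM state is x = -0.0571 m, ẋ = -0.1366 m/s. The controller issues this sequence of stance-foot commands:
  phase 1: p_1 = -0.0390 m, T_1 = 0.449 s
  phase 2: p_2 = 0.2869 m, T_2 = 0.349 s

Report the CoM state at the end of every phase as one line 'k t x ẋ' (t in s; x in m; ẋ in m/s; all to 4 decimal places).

phase 1: p=-0.0390, T=0.449, ωT=1.770362, cosh=3.021625, sinh=2.851354; start (x,ẋ)=(-0.057100, -0.136600) → end (x,ẋ)=(-0.192475, -0.616245)
phase 2: p=0.2869, T=0.349, ωT=1.376072, cosh=2.105944, sinh=1.853375; start (x,ẋ)=(-0.192475, -0.616245) → end (x,ẋ)=(-1.012306, -4.800896)

1 0.4490 -0.1925 -0.6162
2 0.7980 -1.0123 -4.8009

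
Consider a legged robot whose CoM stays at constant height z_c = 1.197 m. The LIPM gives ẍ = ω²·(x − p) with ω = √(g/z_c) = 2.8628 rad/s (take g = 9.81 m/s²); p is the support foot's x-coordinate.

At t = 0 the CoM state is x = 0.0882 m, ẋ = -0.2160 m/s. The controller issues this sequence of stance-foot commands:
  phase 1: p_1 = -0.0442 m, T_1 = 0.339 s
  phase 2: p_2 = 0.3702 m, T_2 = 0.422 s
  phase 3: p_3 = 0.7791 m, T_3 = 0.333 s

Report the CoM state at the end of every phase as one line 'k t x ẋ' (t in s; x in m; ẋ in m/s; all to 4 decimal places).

phase 1: p=-0.0442, T=0.339, ωT=0.970489, cosh=1.509066, sinh=1.130169; start (x,ẋ)=(0.088200, -0.216000) → end (x,ẋ)=(0.070328, 0.102415)
phase 2: p=0.3702, T=0.422, ωT=1.208102, cosh=1.822944, sinh=1.524180; start (x,ẋ)=(0.070328, 0.102415) → end (x,ẋ)=(-0.121922, -1.121770)
phase 3: p=0.7791, T=0.333, ωT=0.953312, cosh=1.489875, sinh=1.104413; start (x,ẋ)=(-0.121922, -1.121770) → end (x,ẋ)=(-0.996069, -4.520073)

1 0.3390 0.0703 0.1024
2 0.7610 -0.1219 -1.1218
3 1.0940 -0.9961 -4.5201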